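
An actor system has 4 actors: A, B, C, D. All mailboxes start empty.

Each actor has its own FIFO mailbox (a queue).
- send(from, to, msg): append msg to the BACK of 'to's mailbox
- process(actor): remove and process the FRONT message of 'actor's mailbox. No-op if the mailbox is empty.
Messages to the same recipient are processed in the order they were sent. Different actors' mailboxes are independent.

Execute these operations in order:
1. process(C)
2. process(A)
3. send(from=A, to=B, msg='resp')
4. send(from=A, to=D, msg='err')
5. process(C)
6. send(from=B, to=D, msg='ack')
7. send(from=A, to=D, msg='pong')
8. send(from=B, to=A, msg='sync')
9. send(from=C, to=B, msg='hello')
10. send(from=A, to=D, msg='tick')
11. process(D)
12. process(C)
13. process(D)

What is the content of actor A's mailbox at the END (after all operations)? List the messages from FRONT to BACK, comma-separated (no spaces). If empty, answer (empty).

Answer: sync

Derivation:
After 1 (process(C)): A:[] B:[] C:[] D:[]
After 2 (process(A)): A:[] B:[] C:[] D:[]
After 3 (send(from=A, to=B, msg='resp')): A:[] B:[resp] C:[] D:[]
After 4 (send(from=A, to=D, msg='err')): A:[] B:[resp] C:[] D:[err]
After 5 (process(C)): A:[] B:[resp] C:[] D:[err]
After 6 (send(from=B, to=D, msg='ack')): A:[] B:[resp] C:[] D:[err,ack]
After 7 (send(from=A, to=D, msg='pong')): A:[] B:[resp] C:[] D:[err,ack,pong]
After 8 (send(from=B, to=A, msg='sync')): A:[sync] B:[resp] C:[] D:[err,ack,pong]
After 9 (send(from=C, to=B, msg='hello')): A:[sync] B:[resp,hello] C:[] D:[err,ack,pong]
After 10 (send(from=A, to=D, msg='tick')): A:[sync] B:[resp,hello] C:[] D:[err,ack,pong,tick]
After 11 (process(D)): A:[sync] B:[resp,hello] C:[] D:[ack,pong,tick]
After 12 (process(C)): A:[sync] B:[resp,hello] C:[] D:[ack,pong,tick]
After 13 (process(D)): A:[sync] B:[resp,hello] C:[] D:[pong,tick]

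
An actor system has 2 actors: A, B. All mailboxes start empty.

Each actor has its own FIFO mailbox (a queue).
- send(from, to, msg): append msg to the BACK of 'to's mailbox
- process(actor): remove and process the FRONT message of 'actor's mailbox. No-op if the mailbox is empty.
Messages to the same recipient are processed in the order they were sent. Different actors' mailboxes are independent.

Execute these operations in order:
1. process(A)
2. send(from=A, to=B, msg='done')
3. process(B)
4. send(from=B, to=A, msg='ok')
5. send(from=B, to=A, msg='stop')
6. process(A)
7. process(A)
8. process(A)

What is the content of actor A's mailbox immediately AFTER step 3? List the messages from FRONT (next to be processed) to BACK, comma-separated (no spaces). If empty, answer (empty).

After 1 (process(A)): A:[] B:[]
After 2 (send(from=A, to=B, msg='done')): A:[] B:[done]
After 3 (process(B)): A:[] B:[]

(empty)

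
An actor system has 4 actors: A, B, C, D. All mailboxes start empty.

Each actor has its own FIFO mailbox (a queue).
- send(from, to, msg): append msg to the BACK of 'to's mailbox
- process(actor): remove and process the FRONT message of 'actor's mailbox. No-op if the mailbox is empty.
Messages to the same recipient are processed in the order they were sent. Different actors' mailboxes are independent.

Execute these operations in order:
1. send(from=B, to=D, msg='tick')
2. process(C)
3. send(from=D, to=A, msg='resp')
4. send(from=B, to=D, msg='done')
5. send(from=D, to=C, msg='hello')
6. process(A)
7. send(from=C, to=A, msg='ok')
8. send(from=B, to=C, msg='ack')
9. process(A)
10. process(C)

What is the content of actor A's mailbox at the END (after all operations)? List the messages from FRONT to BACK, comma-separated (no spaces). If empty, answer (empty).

After 1 (send(from=B, to=D, msg='tick')): A:[] B:[] C:[] D:[tick]
After 2 (process(C)): A:[] B:[] C:[] D:[tick]
After 3 (send(from=D, to=A, msg='resp')): A:[resp] B:[] C:[] D:[tick]
After 4 (send(from=B, to=D, msg='done')): A:[resp] B:[] C:[] D:[tick,done]
After 5 (send(from=D, to=C, msg='hello')): A:[resp] B:[] C:[hello] D:[tick,done]
After 6 (process(A)): A:[] B:[] C:[hello] D:[tick,done]
After 7 (send(from=C, to=A, msg='ok')): A:[ok] B:[] C:[hello] D:[tick,done]
After 8 (send(from=B, to=C, msg='ack')): A:[ok] B:[] C:[hello,ack] D:[tick,done]
After 9 (process(A)): A:[] B:[] C:[hello,ack] D:[tick,done]
After 10 (process(C)): A:[] B:[] C:[ack] D:[tick,done]

Answer: (empty)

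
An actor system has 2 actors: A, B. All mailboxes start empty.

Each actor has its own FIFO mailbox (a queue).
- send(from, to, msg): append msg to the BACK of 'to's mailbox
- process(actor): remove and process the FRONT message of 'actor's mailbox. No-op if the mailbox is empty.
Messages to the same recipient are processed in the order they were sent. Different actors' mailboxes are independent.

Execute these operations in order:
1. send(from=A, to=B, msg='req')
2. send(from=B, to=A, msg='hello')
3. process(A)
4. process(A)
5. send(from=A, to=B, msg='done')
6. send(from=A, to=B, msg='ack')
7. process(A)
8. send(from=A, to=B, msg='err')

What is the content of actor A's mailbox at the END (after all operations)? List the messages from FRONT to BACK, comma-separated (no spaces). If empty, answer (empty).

Answer: (empty)

Derivation:
After 1 (send(from=A, to=B, msg='req')): A:[] B:[req]
After 2 (send(from=B, to=A, msg='hello')): A:[hello] B:[req]
After 3 (process(A)): A:[] B:[req]
After 4 (process(A)): A:[] B:[req]
After 5 (send(from=A, to=B, msg='done')): A:[] B:[req,done]
After 6 (send(from=A, to=B, msg='ack')): A:[] B:[req,done,ack]
After 7 (process(A)): A:[] B:[req,done,ack]
After 8 (send(from=A, to=B, msg='err')): A:[] B:[req,done,ack,err]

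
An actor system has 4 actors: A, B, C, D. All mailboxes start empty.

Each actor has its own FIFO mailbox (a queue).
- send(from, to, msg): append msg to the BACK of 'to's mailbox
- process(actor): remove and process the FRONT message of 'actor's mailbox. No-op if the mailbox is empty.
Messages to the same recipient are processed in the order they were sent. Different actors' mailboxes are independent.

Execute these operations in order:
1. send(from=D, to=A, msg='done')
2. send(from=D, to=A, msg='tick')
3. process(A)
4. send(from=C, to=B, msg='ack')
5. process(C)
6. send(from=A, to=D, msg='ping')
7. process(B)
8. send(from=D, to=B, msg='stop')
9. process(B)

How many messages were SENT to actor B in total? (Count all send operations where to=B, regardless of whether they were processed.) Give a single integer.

Answer: 2

Derivation:
After 1 (send(from=D, to=A, msg='done')): A:[done] B:[] C:[] D:[]
After 2 (send(from=D, to=A, msg='tick')): A:[done,tick] B:[] C:[] D:[]
After 3 (process(A)): A:[tick] B:[] C:[] D:[]
After 4 (send(from=C, to=B, msg='ack')): A:[tick] B:[ack] C:[] D:[]
After 5 (process(C)): A:[tick] B:[ack] C:[] D:[]
After 6 (send(from=A, to=D, msg='ping')): A:[tick] B:[ack] C:[] D:[ping]
After 7 (process(B)): A:[tick] B:[] C:[] D:[ping]
After 8 (send(from=D, to=B, msg='stop')): A:[tick] B:[stop] C:[] D:[ping]
After 9 (process(B)): A:[tick] B:[] C:[] D:[ping]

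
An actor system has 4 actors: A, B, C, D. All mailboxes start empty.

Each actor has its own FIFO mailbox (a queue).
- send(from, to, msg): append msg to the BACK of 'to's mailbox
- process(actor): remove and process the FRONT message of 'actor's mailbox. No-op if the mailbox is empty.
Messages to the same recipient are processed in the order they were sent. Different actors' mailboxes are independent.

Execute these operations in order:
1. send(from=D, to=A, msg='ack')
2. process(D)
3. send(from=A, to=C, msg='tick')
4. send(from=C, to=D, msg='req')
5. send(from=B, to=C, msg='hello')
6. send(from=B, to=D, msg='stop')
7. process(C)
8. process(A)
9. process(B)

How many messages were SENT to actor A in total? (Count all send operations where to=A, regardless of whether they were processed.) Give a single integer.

Answer: 1

Derivation:
After 1 (send(from=D, to=A, msg='ack')): A:[ack] B:[] C:[] D:[]
After 2 (process(D)): A:[ack] B:[] C:[] D:[]
After 3 (send(from=A, to=C, msg='tick')): A:[ack] B:[] C:[tick] D:[]
After 4 (send(from=C, to=D, msg='req')): A:[ack] B:[] C:[tick] D:[req]
After 5 (send(from=B, to=C, msg='hello')): A:[ack] B:[] C:[tick,hello] D:[req]
After 6 (send(from=B, to=D, msg='stop')): A:[ack] B:[] C:[tick,hello] D:[req,stop]
After 7 (process(C)): A:[ack] B:[] C:[hello] D:[req,stop]
After 8 (process(A)): A:[] B:[] C:[hello] D:[req,stop]
After 9 (process(B)): A:[] B:[] C:[hello] D:[req,stop]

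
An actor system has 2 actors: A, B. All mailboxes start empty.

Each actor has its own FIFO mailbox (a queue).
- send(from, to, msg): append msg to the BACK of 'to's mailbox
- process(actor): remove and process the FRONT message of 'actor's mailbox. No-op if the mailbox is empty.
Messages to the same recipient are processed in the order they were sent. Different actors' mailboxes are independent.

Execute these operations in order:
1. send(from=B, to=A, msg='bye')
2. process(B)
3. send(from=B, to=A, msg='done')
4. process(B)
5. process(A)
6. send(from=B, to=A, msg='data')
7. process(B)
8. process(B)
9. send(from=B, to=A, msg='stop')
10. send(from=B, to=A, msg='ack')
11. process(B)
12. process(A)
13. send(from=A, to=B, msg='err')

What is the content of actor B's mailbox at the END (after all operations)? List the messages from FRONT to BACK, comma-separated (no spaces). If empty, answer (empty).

Answer: err

Derivation:
After 1 (send(from=B, to=A, msg='bye')): A:[bye] B:[]
After 2 (process(B)): A:[bye] B:[]
After 3 (send(from=B, to=A, msg='done')): A:[bye,done] B:[]
After 4 (process(B)): A:[bye,done] B:[]
After 5 (process(A)): A:[done] B:[]
After 6 (send(from=B, to=A, msg='data')): A:[done,data] B:[]
After 7 (process(B)): A:[done,data] B:[]
After 8 (process(B)): A:[done,data] B:[]
After 9 (send(from=B, to=A, msg='stop')): A:[done,data,stop] B:[]
After 10 (send(from=B, to=A, msg='ack')): A:[done,data,stop,ack] B:[]
After 11 (process(B)): A:[done,data,stop,ack] B:[]
After 12 (process(A)): A:[data,stop,ack] B:[]
After 13 (send(from=A, to=B, msg='err')): A:[data,stop,ack] B:[err]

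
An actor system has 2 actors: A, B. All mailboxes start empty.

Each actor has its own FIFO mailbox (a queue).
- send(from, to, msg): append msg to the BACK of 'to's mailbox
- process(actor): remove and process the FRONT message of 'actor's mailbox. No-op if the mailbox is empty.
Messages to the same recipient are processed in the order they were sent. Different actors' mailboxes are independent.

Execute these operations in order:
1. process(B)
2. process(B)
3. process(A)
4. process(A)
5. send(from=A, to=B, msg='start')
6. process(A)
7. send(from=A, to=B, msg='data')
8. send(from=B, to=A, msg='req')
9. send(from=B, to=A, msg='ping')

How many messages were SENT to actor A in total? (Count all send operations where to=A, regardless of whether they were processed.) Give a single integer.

After 1 (process(B)): A:[] B:[]
After 2 (process(B)): A:[] B:[]
After 3 (process(A)): A:[] B:[]
After 4 (process(A)): A:[] B:[]
After 5 (send(from=A, to=B, msg='start')): A:[] B:[start]
After 6 (process(A)): A:[] B:[start]
After 7 (send(from=A, to=B, msg='data')): A:[] B:[start,data]
After 8 (send(from=B, to=A, msg='req')): A:[req] B:[start,data]
After 9 (send(from=B, to=A, msg='ping')): A:[req,ping] B:[start,data]

Answer: 2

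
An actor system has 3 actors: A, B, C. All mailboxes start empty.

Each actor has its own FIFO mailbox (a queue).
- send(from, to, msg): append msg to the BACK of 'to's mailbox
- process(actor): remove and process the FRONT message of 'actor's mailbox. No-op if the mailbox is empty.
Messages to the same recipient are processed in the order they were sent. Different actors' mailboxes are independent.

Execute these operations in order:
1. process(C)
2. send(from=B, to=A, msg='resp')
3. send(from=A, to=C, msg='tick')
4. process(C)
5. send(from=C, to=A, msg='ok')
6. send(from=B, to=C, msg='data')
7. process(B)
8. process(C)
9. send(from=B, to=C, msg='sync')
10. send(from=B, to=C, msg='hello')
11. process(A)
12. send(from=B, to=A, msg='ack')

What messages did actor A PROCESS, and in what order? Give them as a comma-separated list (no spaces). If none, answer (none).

Answer: resp

Derivation:
After 1 (process(C)): A:[] B:[] C:[]
After 2 (send(from=B, to=A, msg='resp')): A:[resp] B:[] C:[]
After 3 (send(from=A, to=C, msg='tick')): A:[resp] B:[] C:[tick]
After 4 (process(C)): A:[resp] B:[] C:[]
After 5 (send(from=C, to=A, msg='ok')): A:[resp,ok] B:[] C:[]
After 6 (send(from=B, to=C, msg='data')): A:[resp,ok] B:[] C:[data]
After 7 (process(B)): A:[resp,ok] B:[] C:[data]
After 8 (process(C)): A:[resp,ok] B:[] C:[]
After 9 (send(from=B, to=C, msg='sync')): A:[resp,ok] B:[] C:[sync]
After 10 (send(from=B, to=C, msg='hello')): A:[resp,ok] B:[] C:[sync,hello]
After 11 (process(A)): A:[ok] B:[] C:[sync,hello]
After 12 (send(from=B, to=A, msg='ack')): A:[ok,ack] B:[] C:[sync,hello]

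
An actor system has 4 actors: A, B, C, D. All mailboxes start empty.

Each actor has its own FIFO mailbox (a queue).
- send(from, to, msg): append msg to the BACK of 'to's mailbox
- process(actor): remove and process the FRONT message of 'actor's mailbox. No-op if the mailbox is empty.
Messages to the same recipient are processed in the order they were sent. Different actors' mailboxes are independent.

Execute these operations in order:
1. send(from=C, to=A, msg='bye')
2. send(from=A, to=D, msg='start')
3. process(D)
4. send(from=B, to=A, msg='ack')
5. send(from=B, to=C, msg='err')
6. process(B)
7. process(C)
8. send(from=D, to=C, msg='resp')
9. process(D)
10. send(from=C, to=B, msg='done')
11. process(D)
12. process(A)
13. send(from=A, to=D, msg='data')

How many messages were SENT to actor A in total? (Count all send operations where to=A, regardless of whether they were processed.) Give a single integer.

After 1 (send(from=C, to=A, msg='bye')): A:[bye] B:[] C:[] D:[]
After 2 (send(from=A, to=D, msg='start')): A:[bye] B:[] C:[] D:[start]
After 3 (process(D)): A:[bye] B:[] C:[] D:[]
After 4 (send(from=B, to=A, msg='ack')): A:[bye,ack] B:[] C:[] D:[]
After 5 (send(from=B, to=C, msg='err')): A:[bye,ack] B:[] C:[err] D:[]
After 6 (process(B)): A:[bye,ack] B:[] C:[err] D:[]
After 7 (process(C)): A:[bye,ack] B:[] C:[] D:[]
After 8 (send(from=D, to=C, msg='resp')): A:[bye,ack] B:[] C:[resp] D:[]
After 9 (process(D)): A:[bye,ack] B:[] C:[resp] D:[]
After 10 (send(from=C, to=B, msg='done')): A:[bye,ack] B:[done] C:[resp] D:[]
After 11 (process(D)): A:[bye,ack] B:[done] C:[resp] D:[]
After 12 (process(A)): A:[ack] B:[done] C:[resp] D:[]
After 13 (send(from=A, to=D, msg='data')): A:[ack] B:[done] C:[resp] D:[data]

Answer: 2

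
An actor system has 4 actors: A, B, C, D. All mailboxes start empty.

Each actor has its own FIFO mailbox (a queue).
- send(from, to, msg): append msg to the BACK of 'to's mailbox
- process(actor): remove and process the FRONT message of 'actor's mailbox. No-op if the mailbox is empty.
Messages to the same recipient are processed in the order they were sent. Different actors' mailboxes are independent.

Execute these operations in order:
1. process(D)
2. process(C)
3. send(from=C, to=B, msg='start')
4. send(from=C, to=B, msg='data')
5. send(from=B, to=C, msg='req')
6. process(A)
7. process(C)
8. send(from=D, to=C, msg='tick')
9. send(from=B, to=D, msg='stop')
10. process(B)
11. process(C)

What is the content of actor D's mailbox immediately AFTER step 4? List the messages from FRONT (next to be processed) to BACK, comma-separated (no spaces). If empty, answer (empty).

After 1 (process(D)): A:[] B:[] C:[] D:[]
After 2 (process(C)): A:[] B:[] C:[] D:[]
After 3 (send(from=C, to=B, msg='start')): A:[] B:[start] C:[] D:[]
After 4 (send(from=C, to=B, msg='data')): A:[] B:[start,data] C:[] D:[]

(empty)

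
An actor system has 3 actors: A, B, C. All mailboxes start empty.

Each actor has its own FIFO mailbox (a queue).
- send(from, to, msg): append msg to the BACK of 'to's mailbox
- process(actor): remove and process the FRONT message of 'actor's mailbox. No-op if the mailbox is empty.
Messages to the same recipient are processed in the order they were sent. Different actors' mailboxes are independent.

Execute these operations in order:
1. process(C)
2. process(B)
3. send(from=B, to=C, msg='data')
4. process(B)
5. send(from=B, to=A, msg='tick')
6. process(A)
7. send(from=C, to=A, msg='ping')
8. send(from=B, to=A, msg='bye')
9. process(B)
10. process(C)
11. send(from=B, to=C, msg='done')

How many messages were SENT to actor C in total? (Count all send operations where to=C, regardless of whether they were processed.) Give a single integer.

Answer: 2

Derivation:
After 1 (process(C)): A:[] B:[] C:[]
After 2 (process(B)): A:[] B:[] C:[]
After 3 (send(from=B, to=C, msg='data')): A:[] B:[] C:[data]
After 4 (process(B)): A:[] B:[] C:[data]
After 5 (send(from=B, to=A, msg='tick')): A:[tick] B:[] C:[data]
After 6 (process(A)): A:[] B:[] C:[data]
After 7 (send(from=C, to=A, msg='ping')): A:[ping] B:[] C:[data]
After 8 (send(from=B, to=A, msg='bye')): A:[ping,bye] B:[] C:[data]
After 9 (process(B)): A:[ping,bye] B:[] C:[data]
After 10 (process(C)): A:[ping,bye] B:[] C:[]
After 11 (send(from=B, to=C, msg='done')): A:[ping,bye] B:[] C:[done]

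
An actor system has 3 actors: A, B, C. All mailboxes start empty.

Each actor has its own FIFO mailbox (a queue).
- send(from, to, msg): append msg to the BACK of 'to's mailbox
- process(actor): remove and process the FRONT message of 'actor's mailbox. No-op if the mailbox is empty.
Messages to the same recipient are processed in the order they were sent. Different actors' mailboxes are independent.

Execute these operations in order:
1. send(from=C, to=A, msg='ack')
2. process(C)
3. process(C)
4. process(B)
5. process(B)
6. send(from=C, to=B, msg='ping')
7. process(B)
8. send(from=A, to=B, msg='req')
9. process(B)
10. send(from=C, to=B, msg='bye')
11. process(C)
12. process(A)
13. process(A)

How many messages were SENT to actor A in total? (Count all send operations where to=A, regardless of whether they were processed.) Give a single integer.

After 1 (send(from=C, to=A, msg='ack')): A:[ack] B:[] C:[]
After 2 (process(C)): A:[ack] B:[] C:[]
After 3 (process(C)): A:[ack] B:[] C:[]
After 4 (process(B)): A:[ack] B:[] C:[]
After 5 (process(B)): A:[ack] B:[] C:[]
After 6 (send(from=C, to=B, msg='ping')): A:[ack] B:[ping] C:[]
After 7 (process(B)): A:[ack] B:[] C:[]
After 8 (send(from=A, to=B, msg='req')): A:[ack] B:[req] C:[]
After 9 (process(B)): A:[ack] B:[] C:[]
After 10 (send(from=C, to=B, msg='bye')): A:[ack] B:[bye] C:[]
After 11 (process(C)): A:[ack] B:[bye] C:[]
After 12 (process(A)): A:[] B:[bye] C:[]
After 13 (process(A)): A:[] B:[bye] C:[]

Answer: 1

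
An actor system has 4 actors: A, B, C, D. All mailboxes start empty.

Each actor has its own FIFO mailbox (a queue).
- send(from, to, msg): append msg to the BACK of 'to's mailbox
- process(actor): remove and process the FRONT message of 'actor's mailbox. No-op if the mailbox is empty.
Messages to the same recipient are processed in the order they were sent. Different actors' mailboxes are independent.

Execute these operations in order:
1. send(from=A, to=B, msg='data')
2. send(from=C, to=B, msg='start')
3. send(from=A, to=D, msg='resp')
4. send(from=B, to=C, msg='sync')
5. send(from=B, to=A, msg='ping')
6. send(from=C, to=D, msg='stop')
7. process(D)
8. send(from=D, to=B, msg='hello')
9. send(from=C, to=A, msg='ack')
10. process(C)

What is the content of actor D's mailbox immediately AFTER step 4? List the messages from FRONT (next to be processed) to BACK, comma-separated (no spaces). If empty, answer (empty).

After 1 (send(from=A, to=B, msg='data')): A:[] B:[data] C:[] D:[]
After 2 (send(from=C, to=B, msg='start')): A:[] B:[data,start] C:[] D:[]
After 3 (send(from=A, to=D, msg='resp')): A:[] B:[data,start] C:[] D:[resp]
After 4 (send(from=B, to=C, msg='sync')): A:[] B:[data,start] C:[sync] D:[resp]

resp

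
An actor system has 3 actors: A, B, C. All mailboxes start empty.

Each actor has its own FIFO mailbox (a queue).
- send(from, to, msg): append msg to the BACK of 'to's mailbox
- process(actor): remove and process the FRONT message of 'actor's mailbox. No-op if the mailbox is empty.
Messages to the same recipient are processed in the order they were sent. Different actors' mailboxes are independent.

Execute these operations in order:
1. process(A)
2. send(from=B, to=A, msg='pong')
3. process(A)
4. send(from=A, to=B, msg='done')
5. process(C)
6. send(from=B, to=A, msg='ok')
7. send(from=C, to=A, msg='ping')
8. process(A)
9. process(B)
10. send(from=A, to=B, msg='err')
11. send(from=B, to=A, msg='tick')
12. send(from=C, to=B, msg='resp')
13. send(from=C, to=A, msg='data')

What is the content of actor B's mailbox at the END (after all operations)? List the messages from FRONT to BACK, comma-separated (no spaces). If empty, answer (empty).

After 1 (process(A)): A:[] B:[] C:[]
After 2 (send(from=B, to=A, msg='pong')): A:[pong] B:[] C:[]
After 3 (process(A)): A:[] B:[] C:[]
After 4 (send(from=A, to=B, msg='done')): A:[] B:[done] C:[]
After 5 (process(C)): A:[] B:[done] C:[]
After 6 (send(from=B, to=A, msg='ok')): A:[ok] B:[done] C:[]
After 7 (send(from=C, to=A, msg='ping')): A:[ok,ping] B:[done] C:[]
After 8 (process(A)): A:[ping] B:[done] C:[]
After 9 (process(B)): A:[ping] B:[] C:[]
After 10 (send(from=A, to=B, msg='err')): A:[ping] B:[err] C:[]
After 11 (send(from=B, to=A, msg='tick')): A:[ping,tick] B:[err] C:[]
After 12 (send(from=C, to=B, msg='resp')): A:[ping,tick] B:[err,resp] C:[]
After 13 (send(from=C, to=A, msg='data')): A:[ping,tick,data] B:[err,resp] C:[]

Answer: err,resp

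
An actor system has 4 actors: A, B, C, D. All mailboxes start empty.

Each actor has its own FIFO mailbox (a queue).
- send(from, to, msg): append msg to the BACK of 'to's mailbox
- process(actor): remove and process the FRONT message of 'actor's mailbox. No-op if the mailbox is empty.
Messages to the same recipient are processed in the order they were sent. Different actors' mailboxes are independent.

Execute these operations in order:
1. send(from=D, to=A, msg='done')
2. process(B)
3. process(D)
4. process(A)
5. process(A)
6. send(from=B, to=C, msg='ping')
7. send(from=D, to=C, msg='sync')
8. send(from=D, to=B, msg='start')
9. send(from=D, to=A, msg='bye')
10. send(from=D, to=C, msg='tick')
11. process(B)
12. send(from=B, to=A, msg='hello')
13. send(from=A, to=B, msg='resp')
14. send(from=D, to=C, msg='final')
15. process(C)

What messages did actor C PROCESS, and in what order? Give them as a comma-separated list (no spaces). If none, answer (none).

Answer: ping

Derivation:
After 1 (send(from=D, to=A, msg='done')): A:[done] B:[] C:[] D:[]
After 2 (process(B)): A:[done] B:[] C:[] D:[]
After 3 (process(D)): A:[done] B:[] C:[] D:[]
After 4 (process(A)): A:[] B:[] C:[] D:[]
After 5 (process(A)): A:[] B:[] C:[] D:[]
After 6 (send(from=B, to=C, msg='ping')): A:[] B:[] C:[ping] D:[]
After 7 (send(from=D, to=C, msg='sync')): A:[] B:[] C:[ping,sync] D:[]
After 8 (send(from=D, to=B, msg='start')): A:[] B:[start] C:[ping,sync] D:[]
After 9 (send(from=D, to=A, msg='bye')): A:[bye] B:[start] C:[ping,sync] D:[]
After 10 (send(from=D, to=C, msg='tick')): A:[bye] B:[start] C:[ping,sync,tick] D:[]
After 11 (process(B)): A:[bye] B:[] C:[ping,sync,tick] D:[]
After 12 (send(from=B, to=A, msg='hello')): A:[bye,hello] B:[] C:[ping,sync,tick] D:[]
After 13 (send(from=A, to=B, msg='resp')): A:[bye,hello] B:[resp] C:[ping,sync,tick] D:[]
After 14 (send(from=D, to=C, msg='final')): A:[bye,hello] B:[resp] C:[ping,sync,tick,final] D:[]
After 15 (process(C)): A:[bye,hello] B:[resp] C:[sync,tick,final] D:[]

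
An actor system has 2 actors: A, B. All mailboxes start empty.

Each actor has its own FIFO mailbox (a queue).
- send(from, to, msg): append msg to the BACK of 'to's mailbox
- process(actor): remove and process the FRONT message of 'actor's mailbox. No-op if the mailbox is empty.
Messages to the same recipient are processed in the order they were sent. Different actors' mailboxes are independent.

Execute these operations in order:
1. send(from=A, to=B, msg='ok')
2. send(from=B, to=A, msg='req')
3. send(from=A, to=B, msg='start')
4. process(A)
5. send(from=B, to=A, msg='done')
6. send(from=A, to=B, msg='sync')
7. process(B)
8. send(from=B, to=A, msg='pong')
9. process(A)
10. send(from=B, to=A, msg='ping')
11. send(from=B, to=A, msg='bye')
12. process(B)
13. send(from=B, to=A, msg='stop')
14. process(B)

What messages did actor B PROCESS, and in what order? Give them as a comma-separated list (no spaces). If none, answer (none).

Answer: ok,start,sync

Derivation:
After 1 (send(from=A, to=B, msg='ok')): A:[] B:[ok]
After 2 (send(from=B, to=A, msg='req')): A:[req] B:[ok]
After 3 (send(from=A, to=B, msg='start')): A:[req] B:[ok,start]
After 4 (process(A)): A:[] B:[ok,start]
After 5 (send(from=B, to=A, msg='done')): A:[done] B:[ok,start]
After 6 (send(from=A, to=B, msg='sync')): A:[done] B:[ok,start,sync]
After 7 (process(B)): A:[done] B:[start,sync]
After 8 (send(from=B, to=A, msg='pong')): A:[done,pong] B:[start,sync]
After 9 (process(A)): A:[pong] B:[start,sync]
After 10 (send(from=B, to=A, msg='ping')): A:[pong,ping] B:[start,sync]
After 11 (send(from=B, to=A, msg='bye')): A:[pong,ping,bye] B:[start,sync]
After 12 (process(B)): A:[pong,ping,bye] B:[sync]
After 13 (send(from=B, to=A, msg='stop')): A:[pong,ping,bye,stop] B:[sync]
After 14 (process(B)): A:[pong,ping,bye,stop] B:[]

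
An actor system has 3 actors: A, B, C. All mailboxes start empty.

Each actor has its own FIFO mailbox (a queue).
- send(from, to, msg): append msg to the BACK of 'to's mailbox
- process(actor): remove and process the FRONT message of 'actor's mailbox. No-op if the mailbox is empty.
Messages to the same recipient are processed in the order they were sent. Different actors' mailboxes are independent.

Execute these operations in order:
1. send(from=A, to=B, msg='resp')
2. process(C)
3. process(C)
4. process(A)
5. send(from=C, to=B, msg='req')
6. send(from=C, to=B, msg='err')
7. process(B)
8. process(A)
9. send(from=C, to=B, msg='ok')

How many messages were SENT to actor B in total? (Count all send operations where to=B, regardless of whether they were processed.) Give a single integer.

Answer: 4

Derivation:
After 1 (send(from=A, to=B, msg='resp')): A:[] B:[resp] C:[]
After 2 (process(C)): A:[] B:[resp] C:[]
After 3 (process(C)): A:[] B:[resp] C:[]
After 4 (process(A)): A:[] B:[resp] C:[]
After 5 (send(from=C, to=B, msg='req')): A:[] B:[resp,req] C:[]
After 6 (send(from=C, to=B, msg='err')): A:[] B:[resp,req,err] C:[]
After 7 (process(B)): A:[] B:[req,err] C:[]
After 8 (process(A)): A:[] B:[req,err] C:[]
After 9 (send(from=C, to=B, msg='ok')): A:[] B:[req,err,ok] C:[]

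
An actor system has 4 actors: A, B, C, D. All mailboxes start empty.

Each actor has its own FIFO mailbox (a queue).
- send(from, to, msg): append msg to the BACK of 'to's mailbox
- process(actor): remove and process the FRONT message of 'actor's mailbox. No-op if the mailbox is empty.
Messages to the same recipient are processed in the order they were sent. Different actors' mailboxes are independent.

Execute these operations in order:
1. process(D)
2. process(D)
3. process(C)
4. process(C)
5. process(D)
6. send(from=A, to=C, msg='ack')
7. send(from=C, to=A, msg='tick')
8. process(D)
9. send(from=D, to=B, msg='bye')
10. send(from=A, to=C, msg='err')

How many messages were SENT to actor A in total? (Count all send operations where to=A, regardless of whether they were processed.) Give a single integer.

After 1 (process(D)): A:[] B:[] C:[] D:[]
After 2 (process(D)): A:[] B:[] C:[] D:[]
After 3 (process(C)): A:[] B:[] C:[] D:[]
After 4 (process(C)): A:[] B:[] C:[] D:[]
After 5 (process(D)): A:[] B:[] C:[] D:[]
After 6 (send(from=A, to=C, msg='ack')): A:[] B:[] C:[ack] D:[]
After 7 (send(from=C, to=A, msg='tick')): A:[tick] B:[] C:[ack] D:[]
After 8 (process(D)): A:[tick] B:[] C:[ack] D:[]
After 9 (send(from=D, to=B, msg='bye')): A:[tick] B:[bye] C:[ack] D:[]
After 10 (send(from=A, to=C, msg='err')): A:[tick] B:[bye] C:[ack,err] D:[]

Answer: 1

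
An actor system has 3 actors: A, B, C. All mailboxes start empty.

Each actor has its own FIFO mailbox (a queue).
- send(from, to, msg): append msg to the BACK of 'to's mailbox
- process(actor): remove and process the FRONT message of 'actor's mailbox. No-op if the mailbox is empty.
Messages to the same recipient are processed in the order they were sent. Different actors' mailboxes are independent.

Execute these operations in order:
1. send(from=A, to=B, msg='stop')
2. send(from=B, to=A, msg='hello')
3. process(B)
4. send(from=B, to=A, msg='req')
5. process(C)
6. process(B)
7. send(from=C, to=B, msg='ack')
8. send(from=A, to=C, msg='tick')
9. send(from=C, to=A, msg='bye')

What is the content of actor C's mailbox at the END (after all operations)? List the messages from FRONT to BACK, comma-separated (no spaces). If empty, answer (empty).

Answer: tick

Derivation:
After 1 (send(from=A, to=B, msg='stop')): A:[] B:[stop] C:[]
After 2 (send(from=B, to=A, msg='hello')): A:[hello] B:[stop] C:[]
After 3 (process(B)): A:[hello] B:[] C:[]
After 4 (send(from=B, to=A, msg='req')): A:[hello,req] B:[] C:[]
After 5 (process(C)): A:[hello,req] B:[] C:[]
After 6 (process(B)): A:[hello,req] B:[] C:[]
After 7 (send(from=C, to=B, msg='ack')): A:[hello,req] B:[ack] C:[]
After 8 (send(from=A, to=C, msg='tick')): A:[hello,req] B:[ack] C:[tick]
After 9 (send(from=C, to=A, msg='bye')): A:[hello,req,bye] B:[ack] C:[tick]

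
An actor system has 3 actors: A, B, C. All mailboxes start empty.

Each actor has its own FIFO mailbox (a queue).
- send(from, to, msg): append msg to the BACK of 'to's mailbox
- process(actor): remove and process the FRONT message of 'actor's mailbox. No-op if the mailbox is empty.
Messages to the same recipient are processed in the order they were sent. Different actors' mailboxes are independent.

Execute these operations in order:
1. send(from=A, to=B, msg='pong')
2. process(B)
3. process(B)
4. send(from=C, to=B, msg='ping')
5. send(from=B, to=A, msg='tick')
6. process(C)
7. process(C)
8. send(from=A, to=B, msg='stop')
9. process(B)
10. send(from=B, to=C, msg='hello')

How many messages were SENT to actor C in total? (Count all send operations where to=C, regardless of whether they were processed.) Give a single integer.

Answer: 1

Derivation:
After 1 (send(from=A, to=B, msg='pong')): A:[] B:[pong] C:[]
After 2 (process(B)): A:[] B:[] C:[]
After 3 (process(B)): A:[] B:[] C:[]
After 4 (send(from=C, to=B, msg='ping')): A:[] B:[ping] C:[]
After 5 (send(from=B, to=A, msg='tick')): A:[tick] B:[ping] C:[]
After 6 (process(C)): A:[tick] B:[ping] C:[]
After 7 (process(C)): A:[tick] B:[ping] C:[]
After 8 (send(from=A, to=B, msg='stop')): A:[tick] B:[ping,stop] C:[]
After 9 (process(B)): A:[tick] B:[stop] C:[]
After 10 (send(from=B, to=C, msg='hello')): A:[tick] B:[stop] C:[hello]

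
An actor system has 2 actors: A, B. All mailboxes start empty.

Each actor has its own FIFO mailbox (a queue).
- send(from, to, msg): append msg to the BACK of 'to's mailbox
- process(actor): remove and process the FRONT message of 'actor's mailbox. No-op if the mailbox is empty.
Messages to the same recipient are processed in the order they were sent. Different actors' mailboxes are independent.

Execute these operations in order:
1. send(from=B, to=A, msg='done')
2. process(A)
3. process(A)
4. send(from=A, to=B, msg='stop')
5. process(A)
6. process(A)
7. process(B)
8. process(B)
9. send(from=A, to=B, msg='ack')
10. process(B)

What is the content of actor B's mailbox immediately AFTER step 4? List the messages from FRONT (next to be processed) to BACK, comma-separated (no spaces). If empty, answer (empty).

After 1 (send(from=B, to=A, msg='done')): A:[done] B:[]
After 2 (process(A)): A:[] B:[]
After 3 (process(A)): A:[] B:[]
After 4 (send(from=A, to=B, msg='stop')): A:[] B:[stop]

stop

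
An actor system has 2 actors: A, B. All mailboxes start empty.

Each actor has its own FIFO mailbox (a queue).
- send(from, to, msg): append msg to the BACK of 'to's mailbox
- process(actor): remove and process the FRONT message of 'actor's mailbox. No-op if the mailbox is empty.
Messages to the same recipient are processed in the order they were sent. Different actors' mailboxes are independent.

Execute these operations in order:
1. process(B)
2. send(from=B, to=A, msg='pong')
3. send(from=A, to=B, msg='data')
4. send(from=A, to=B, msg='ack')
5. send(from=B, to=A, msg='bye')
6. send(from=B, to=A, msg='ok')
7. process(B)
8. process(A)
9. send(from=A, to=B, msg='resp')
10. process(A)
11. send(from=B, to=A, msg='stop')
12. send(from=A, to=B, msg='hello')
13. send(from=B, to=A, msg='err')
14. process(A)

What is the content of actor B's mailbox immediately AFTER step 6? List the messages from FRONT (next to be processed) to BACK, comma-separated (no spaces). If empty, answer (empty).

After 1 (process(B)): A:[] B:[]
After 2 (send(from=B, to=A, msg='pong')): A:[pong] B:[]
After 3 (send(from=A, to=B, msg='data')): A:[pong] B:[data]
After 4 (send(from=A, to=B, msg='ack')): A:[pong] B:[data,ack]
After 5 (send(from=B, to=A, msg='bye')): A:[pong,bye] B:[data,ack]
After 6 (send(from=B, to=A, msg='ok')): A:[pong,bye,ok] B:[data,ack]

data,ack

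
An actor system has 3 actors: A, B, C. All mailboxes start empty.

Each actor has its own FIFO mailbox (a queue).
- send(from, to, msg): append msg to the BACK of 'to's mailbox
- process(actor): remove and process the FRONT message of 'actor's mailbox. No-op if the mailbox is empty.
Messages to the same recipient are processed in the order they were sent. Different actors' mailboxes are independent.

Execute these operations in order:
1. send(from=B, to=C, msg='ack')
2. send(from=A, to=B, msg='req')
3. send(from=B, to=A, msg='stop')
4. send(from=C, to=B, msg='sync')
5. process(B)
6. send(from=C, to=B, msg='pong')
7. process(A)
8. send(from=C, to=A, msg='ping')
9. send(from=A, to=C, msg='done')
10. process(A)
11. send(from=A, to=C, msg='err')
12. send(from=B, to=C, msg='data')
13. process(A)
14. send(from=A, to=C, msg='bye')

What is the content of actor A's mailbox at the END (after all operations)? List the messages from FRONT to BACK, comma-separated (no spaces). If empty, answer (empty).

After 1 (send(from=B, to=C, msg='ack')): A:[] B:[] C:[ack]
After 2 (send(from=A, to=B, msg='req')): A:[] B:[req] C:[ack]
After 3 (send(from=B, to=A, msg='stop')): A:[stop] B:[req] C:[ack]
After 4 (send(from=C, to=B, msg='sync')): A:[stop] B:[req,sync] C:[ack]
After 5 (process(B)): A:[stop] B:[sync] C:[ack]
After 6 (send(from=C, to=B, msg='pong')): A:[stop] B:[sync,pong] C:[ack]
After 7 (process(A)): A:[] B:[sync,pong] C:[ack]
After 8 (send(from=C, to=A, msg='ping')): A:[ping] B:[sync,pong] C:[ack]
After 9 (send(from=A, to=C, msg='done')): A:[ping] B:[sync,pong] C:[ack,done]
After 10 (process(A)): A:[] B:[sync,pong] C:[ack,done]
After 11 (send(from=A, to=C, msg='err')): A:[] B:[sync,pong] C:[ack,done,err]
After 12 (send(from=B, to=C, msg='data')): A:[] B:[sync,pong] C:[ack,done,err,data]
After 13 (process(A)): A:[] B:[sync,pong] C:[ack,done,err,data]
After 14 (send(from=A, to=C, msg='bye')): A:[] B:[sync,pong] C:[ack,done,err,data,bye]

Answer: (empty)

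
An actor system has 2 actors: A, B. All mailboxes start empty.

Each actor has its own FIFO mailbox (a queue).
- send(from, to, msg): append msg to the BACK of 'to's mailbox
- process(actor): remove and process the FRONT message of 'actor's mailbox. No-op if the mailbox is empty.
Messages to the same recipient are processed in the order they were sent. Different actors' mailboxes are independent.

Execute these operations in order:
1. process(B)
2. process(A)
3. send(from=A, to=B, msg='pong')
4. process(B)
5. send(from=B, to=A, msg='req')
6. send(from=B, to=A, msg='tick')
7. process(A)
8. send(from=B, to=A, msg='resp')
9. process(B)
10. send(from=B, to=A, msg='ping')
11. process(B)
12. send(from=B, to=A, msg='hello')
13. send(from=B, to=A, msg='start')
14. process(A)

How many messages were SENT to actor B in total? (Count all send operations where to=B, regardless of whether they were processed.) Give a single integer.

Answer: 1

Derivation:
After 1 (process(B)): A:[] B:[]
After 2 (process(A)): A:[] B:[]
After 3 (send(from=A, to=B, msg='pong')): A:[] B:[pong]
After 4 (process(B)): A:[] B:[]
After 5 (send(from=B, to=A, msg='req')): A:[req] B:[]
After 6 (send(from=B, to=A, msg='tick')): A:[req,tick] B:[]
After 7 (process(A)): A:[tick] B:[]
After 8 (send(from=B, to=A, msg='resp')): A:[tick,resp] B:[]
After 9 (process(B)): A:[tick,resp] B:[]
After 10 (send(from=B, to=A, msg='ping')): A:[tick,resp,ping] B:[]
After 11 (process(B)): A:[tick,resp,ping] B:[]
After 12 (send(from=B, to=A, msg='hello')): A:[tick,resp,ping,hello] B:[]
After 13 (send(from=B, to=A, msg='start')): A:[tick,resp,ping,hello,start] B:[]
After 14 (process(A)): A:[resp,ping,hello,start] B:[]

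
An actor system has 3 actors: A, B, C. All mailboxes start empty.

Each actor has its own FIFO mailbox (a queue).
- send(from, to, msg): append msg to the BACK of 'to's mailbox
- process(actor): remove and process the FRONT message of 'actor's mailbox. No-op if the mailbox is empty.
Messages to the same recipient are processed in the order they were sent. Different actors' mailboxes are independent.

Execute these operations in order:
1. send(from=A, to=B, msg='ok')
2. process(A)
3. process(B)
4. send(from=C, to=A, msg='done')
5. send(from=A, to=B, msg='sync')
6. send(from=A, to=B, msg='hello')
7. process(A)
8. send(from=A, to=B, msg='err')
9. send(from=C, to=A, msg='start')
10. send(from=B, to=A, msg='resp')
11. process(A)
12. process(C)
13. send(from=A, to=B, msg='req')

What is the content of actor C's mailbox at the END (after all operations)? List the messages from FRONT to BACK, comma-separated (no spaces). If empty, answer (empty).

After 1 (send(from=A, to=B, msg='ok')): A:[] B:[ok] C:[]
After 2 (process(A)): A:[] B:[ok] C:[]
After 3 (process(B)): A:[] B:[] C:[]
After 4 (send(from=C, to=A, msg='done')): A:[done] B:[] C:[]
After 5 (send(from=A, to=B, msg='sync')): A:[done] B:[sync] C:[]
After 6 (send(from=A, to=B, msg='hello')): A:[done] B:[sync,hello] C:[]
After 7 (process(A)): A:[] B:[sync,hello] C:[]
After 8 (send(from=A, to=B, msg='err')): A:[] B:[sync,hello,err] C:[]
After 9 (send(from=C, to=A, msg='start')): A:[start] B:[sync,hello,err] C:[]
After 10 (send(from=B, to=A, msg='resp')): A:[start,resp] B:[sync,hello,err] C:[]
After 11 (process(A)): A:[resp] B:[sync,hello,err] C:[]
After 12 (process(C)): A:[resp] B:[sync,hello,err] C:[]
After 13 (send(from=A, to=B, msg='req')): A:[resp] B:[sync,hello,err,req] C:[]

Answer: (empty)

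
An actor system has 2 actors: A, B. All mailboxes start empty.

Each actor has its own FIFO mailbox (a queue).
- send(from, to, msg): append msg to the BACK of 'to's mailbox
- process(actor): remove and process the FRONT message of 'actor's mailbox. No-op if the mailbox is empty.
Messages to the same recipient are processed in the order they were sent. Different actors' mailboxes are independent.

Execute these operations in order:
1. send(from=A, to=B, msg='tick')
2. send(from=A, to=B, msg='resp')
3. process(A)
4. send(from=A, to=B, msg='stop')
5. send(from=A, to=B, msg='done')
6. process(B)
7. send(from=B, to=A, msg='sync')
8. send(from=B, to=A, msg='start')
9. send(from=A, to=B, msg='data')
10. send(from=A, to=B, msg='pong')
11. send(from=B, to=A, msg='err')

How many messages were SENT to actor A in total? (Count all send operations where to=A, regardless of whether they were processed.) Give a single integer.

After 1 (send(from=A, to=B, msg='tick')): A:[] B:[tick]
After 2 (send(from=A, to=B, msg='resp')): A:[] B:[tick,resp]
After 3 (process(A)): A:[] B:[tick,resp]
After 4 (send(from=A, to=B, msg='stop')): A:[] B:[tick,resp,stop]
After 5 (send(from=A, to=B, msg='done')): A:[] B:[tick,resp,stop,done]
After 6 (process(B)): A:[] B:[resp,stop,done]
After 7 (send(from=B, to=A, msg='sync')): A:[sync] B:[resp,stop,done]
After 8 (send(from=B, to=A, msg='start')): A:[sync,start] B:[resp,stop,done]
After 9 (send(from=A, to=B, msg='data')): A:[sync,start] B:[resp,stop,done,data]
After 10 (send(from=A, to=B, msg='pong')): A:[sync,start] B:[resp,stop,done,data,pong]
After 11 (send(from=B, to=A, msg='err')): A:[sync,start,err] B:[resp,stop,done,data,pong]

Answer: 3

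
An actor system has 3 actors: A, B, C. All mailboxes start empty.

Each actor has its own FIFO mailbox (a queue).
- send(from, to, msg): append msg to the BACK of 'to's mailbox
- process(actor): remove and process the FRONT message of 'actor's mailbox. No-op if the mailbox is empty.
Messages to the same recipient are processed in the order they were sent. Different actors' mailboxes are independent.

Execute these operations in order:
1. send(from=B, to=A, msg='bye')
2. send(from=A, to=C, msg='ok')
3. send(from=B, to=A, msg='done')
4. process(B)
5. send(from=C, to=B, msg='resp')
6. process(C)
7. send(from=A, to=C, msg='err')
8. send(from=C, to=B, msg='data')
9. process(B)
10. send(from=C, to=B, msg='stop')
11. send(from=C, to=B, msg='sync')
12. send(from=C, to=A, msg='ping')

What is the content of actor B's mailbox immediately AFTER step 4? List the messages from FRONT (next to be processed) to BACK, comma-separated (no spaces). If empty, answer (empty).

After 1 (send(from=B, to=A, msg='bye')): A:[bye] B:[] C:[]
After 2 (send(from=A, to=C, msg='ok')): A:[bye] B:[] C:[ok]
After 3 (send(from=B, to=A, msg='done')): A:[bye,done] B:[] C:[ok]
After 4 (process(B)): A:[bye,done] B:[] C:[ok]

(empty)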